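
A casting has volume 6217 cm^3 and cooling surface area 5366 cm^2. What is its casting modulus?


Formula: Casting Modulus M = V / A
M = 6217 cm^3 / 5366 cm^2 = 1.1586 cm

1.1586 cm


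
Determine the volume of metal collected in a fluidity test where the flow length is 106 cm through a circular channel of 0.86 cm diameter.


Formula: V = pi * (d/2)^2 * L  (cylinder volume)
Radius = 0.86/2 = 0.43 cm
V = pi * 0.43^2 * 106 = 61.5733 cm^3

Answer: 61.5733 cm^3


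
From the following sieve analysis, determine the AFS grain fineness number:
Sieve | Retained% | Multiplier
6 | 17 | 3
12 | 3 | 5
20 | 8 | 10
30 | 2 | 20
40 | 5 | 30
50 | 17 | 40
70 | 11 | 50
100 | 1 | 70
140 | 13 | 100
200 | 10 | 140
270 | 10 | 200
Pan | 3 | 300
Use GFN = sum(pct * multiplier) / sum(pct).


Formula: GFN = sum(pct * multiplier) / sum(pct)
sum(pct * multiplier) = 7236
sum(pct) = 100
GFN = 7236 / 100 = 72.36


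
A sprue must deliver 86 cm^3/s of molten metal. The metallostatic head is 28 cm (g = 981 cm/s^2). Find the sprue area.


Formula: v = sqrt(2*g*h), A = Q/v
Velocity: v = sqrt(2 * 981 * 28) = sqrt(54936) = 234.3843 cm/s
Sprue area: A = Q / v = 86 / 234.3843 = 0.3669 cm^2

0.3669 cm^2


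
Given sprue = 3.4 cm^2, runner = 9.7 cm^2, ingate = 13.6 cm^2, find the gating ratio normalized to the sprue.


Sprue:Runner:Ingate = 1 : 9.7/3.4 : 13.6/3.4 = 1:2.85:4.00

1:2.85:4.00


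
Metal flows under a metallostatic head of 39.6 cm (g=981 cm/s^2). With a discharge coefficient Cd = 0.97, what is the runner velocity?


Formula: v = Cd * sqrt(2 * g * h)  (Torricelli with discharge coefficient)
2*g*h = 2 * 981 * 39.6 = 77695.2 cm^2/s^2
sqrt(77695.2) = 278.73859 cm/s
v = 0.97 * 278.73859 = 270.3764 cm/s

Answer: 270.3764 cm/s


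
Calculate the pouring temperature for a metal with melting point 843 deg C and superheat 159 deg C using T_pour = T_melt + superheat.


Formula: T_pour = T_melt + Superheat
T_pour = 843 + 159 = 1002 deg C

Final answer: 1002 deg C


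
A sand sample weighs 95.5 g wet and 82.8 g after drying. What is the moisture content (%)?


Formula: MC = (W_wet - W_dry) / W_wet * 100
Water mass = 95.5 - 82.8 = 12.7 g
MC = 12.7 / 95.5 * 100 = 13.2984%

13.2984%


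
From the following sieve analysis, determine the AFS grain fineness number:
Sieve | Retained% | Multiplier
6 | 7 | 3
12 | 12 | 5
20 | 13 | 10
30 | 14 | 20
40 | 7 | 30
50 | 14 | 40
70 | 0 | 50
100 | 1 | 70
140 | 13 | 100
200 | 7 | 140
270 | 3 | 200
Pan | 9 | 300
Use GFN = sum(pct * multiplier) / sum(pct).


Formula: GFN = sum(pct * multiplier) / sum(pct)
sum(pct * multiplier) = 6911
sum(pct) = 100
GFN = 6911 / 100 = 69.11


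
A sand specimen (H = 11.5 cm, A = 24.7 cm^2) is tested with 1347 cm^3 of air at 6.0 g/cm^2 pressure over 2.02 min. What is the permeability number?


Formula: Permeability Number P = (V * H) / (p * A * t)
Numerator: V * H = 1347 * 11.5 = 15490.5
Denominator: p * A * t = 6.0 * 24.7 * 2.02 = 299.364
P = 15490.5 / 299.364 = 51.7447


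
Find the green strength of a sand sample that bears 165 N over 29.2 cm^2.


Formula: Compressive Strength = Force / Area
Strength = 165 N / 29.2 cm^2 = 5.6507 N/cm^2


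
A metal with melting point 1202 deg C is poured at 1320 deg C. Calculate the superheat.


Formula: Superheat = T_pour - T_melt
Superheat = 1320 - 1202 = 118 deg C

Answer: 118 deg C


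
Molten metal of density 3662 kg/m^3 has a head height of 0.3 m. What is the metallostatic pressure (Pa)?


Formula: P = rho * g * h
rho * g = 3662 * 9.81 = 35924.22 N/m^3
P = 35924.22 * 0.3 = 10777.2660 Pa

Final answer: 10777.2660 Pa


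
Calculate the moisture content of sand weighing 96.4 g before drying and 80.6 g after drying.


Formula: MC = (W_wet - W_dry) / W_wet * 100
Water mass = 96.4 - 80.6 = 15.8 g
MC = 15.8 / 96.4 * 100 = 16.3900%

Answer: 16.3900%


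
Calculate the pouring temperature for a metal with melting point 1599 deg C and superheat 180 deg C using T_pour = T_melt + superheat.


Formula: T_pour = T_melt + Superheat
T_pour = 1599 + 180 = 1779 deg C

1779 deg C


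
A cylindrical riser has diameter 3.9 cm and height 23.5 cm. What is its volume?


Formula: V = pi * (D/2)^2 * H  (cylinder volume)
Radius = D/2 = 3.9/2 = 1.95 cm
V = pi * 1.95^2 * 23.5 = 280.7288 cm^3


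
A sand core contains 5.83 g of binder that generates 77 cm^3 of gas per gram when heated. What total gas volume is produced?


Formula: V_gas = W_binder * gas_evolution_rate
V = 5.83 g * 77 cm^3/g = 448.9100 cm^3

Answer: 448.9100 cm^3


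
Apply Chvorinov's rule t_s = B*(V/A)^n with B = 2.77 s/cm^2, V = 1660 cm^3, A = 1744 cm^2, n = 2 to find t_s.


Formula: t_s = B * (V/A)^n  (Chvorinov's rule, n=2)
Modulus M = V/A = 1660/1744 = 0.951835 cm
M^2 = 0.951835^2 = 0.905990 cm^2
t_s = 2.77 * 0.905990 = 2.5096 s

2.5096 s


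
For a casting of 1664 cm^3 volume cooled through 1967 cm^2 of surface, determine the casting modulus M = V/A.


Formula: Casting Modulus M = V / A
M = 1664 cm^3 / 1967 cm^2 = 0.8460 cm

Answer: 0.8460 cm


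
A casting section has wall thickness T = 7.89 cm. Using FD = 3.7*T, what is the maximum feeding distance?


Formula: FD = 3.7 * T  (riser feeding-distance rule)
FD = 3.7 * 7.89 cm = 29.1930 cm

Final answer: 29.1930 cm


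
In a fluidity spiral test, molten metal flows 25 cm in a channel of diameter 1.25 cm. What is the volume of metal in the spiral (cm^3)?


Formula: V = pi * (d/2)^2 * L  (cylinder volume)
Radius = 1.25/2 = 0.625 cm
V = pi * 0.625^2 * 25 = 30.6796 cm^3

30.6796 cm^3


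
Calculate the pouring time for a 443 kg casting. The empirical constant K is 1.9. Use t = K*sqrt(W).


Formula: t = K * sqrt(W)
sqrt(W) = sqrt(443) = 21.04757
t = 1.9 * 21.04757 = 39.9904 s

39.9904 s


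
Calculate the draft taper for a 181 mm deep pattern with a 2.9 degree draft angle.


Formula: taper = depth * tan(draft_angle)
tan(2.9 deg) = 0.0506578
taper = 181 mm * 0.0506578 = 9.1691 mm

Answer: 9.1691 mm


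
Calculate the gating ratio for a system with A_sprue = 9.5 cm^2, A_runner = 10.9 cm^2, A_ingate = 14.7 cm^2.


Sprue:Runner:Ingate = 1 : 10.9/9.5 : 14.7/9.5 = 1:1.15:1.55

1:1.15:1.55


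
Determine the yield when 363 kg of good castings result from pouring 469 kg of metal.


Formula: Casting Yield = (W_good / W_total) * 100
Yield = (363 kg / 469 kg) * 100 = 77.3987%

77.3987%


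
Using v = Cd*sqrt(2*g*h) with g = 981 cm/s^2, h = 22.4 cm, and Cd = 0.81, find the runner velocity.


Formula: v = Cd * sqrt(2 * g * h)  (Torricelli with discharge coefficient)
2*g*h = 2 * 981 * 22.4 = 43948.8 cm^2/s^2
sqrt(43948.8) = 209.63969 cm/s
v = 0.81 * 209.63969 = 169.8081 cm/s

Final answer: 169.8081 cm/s


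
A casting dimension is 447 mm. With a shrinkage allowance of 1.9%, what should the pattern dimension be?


Formula: L_pattern = L_casting * (1 + shrinkage_rate/100)
Shrinkage factor = 1 + 1.9/100 = 1.019
L_pattern = 447 mm * 1.019 = 455.4930 mm

Answer: 455.4930 mm


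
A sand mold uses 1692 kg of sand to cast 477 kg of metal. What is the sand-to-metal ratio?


Formula: Sand-to-Metal Ratio = W_sand / W_metal
Ratio = 1692 kg / 477 kg = 3.5472

3.5472


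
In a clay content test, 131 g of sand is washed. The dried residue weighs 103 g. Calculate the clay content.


Formula: Clay% = (W_total - W_washed) / W_total * 100
Clay mass = 131 - 103 = 28 g
Clay% = 28 / 131 * 100 = 21.3740%

Answer: 21.3740%


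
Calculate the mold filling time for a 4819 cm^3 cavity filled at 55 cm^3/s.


Formula: t_fill = V_mold / Q_flow
t = 4819 cm^3 / 55 cm^3/s = 87.6182 s

87.6182 s


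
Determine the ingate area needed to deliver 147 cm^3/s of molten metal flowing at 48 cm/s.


Formula: A_ingate = Q / v  (continuity equation)
A = 147 cm^3/s / 48 cm/s = 3.0625 cm^2


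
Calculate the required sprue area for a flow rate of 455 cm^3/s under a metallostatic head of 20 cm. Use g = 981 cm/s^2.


Formula: v = sqrt(2*g*h), A = Q/v
Velocity: v = sqrt(2 * 981 * 20) = sqrt(39240) = 198.0909 cm/s
Sprue area: A = Q / v = 455 / 198.0909 = 2.2969 cm^2


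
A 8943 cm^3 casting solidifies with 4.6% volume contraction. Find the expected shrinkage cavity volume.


Formula: V_shrink = V_casting * shrinkage_pct / 100
V_shrink = 8943 cm^3 * 4.6 / 100 = 411.3780 cm^3


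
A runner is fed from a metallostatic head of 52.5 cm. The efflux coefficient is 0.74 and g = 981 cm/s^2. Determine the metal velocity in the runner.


Formula: v = Cd * sqrt(2 * g * h)  (Torricelli with discharge coefficient)
2*g*h = 2 * 981 * 52.5 = 103005.0 cm^2/s^2
sqrt(103005.0) = 320.94392 cm/s
v = 0.74 * 320.94392 = 237.4985 cm/s

Answer: 237.4985 cm/s


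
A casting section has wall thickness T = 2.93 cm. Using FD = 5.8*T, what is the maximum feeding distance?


Formula: FD = 5.8 * T  (riser feeding-distance rule)
FD = 5.8 * 2.93 cm = 16.9940 cm


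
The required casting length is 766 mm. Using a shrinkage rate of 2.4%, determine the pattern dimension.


Formula: L_pattern = L_casting * (1 + shrinkage_rate/100)
Shrinkage factor = 1 + 2.4/100 = 1.024
L_pattern = 766 mm * 1.024 = 784.3840 mm

Answer: 784.3840 mm


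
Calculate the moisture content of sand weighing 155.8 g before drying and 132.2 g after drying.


Formula: MC = (W_wet - W_dry) / W_wet * 100
Water mass = 155.8 - 132.2 = 23.6 g
MC = 23.6 / 155.8 * 100 = 15.1476%

15.1476%


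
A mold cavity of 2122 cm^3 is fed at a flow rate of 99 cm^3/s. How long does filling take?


Formula: t_fill = V_mold / Q_flow
t = 2122 cm^3 / 99 cm^3/s = 21.4343 s

21.4343 s


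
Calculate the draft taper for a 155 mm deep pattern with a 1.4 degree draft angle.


Formula: taper = depth * tan(draft_angle)
tan(1.4 deg) = 0.0244395
taper = 155 mm * 0.0244395 = 3.7881 mm

Answer: 3.7881 mm


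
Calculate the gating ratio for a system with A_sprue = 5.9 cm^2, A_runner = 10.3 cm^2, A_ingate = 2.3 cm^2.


Sprue:Runner:Ingate = 1 : 10.3/5.9 : 2.3/5.9 = 1:1.75:0.39

Final answer: 1:1.75:0.39


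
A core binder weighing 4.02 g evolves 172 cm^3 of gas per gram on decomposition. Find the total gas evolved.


Formula: V_gas = W_binder * gas_evolution_rate
V = 4.02 g * 172 cm^3/g = 691.4400 cm^3

Answer: 691.4400 cm^3


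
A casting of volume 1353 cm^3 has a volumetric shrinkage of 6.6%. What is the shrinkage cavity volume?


Formula: V_shrink = V_casting * shrinkage_pct / 100
V_shrink = 1353 cm^3 * 6.6 / 100 = 89.2980 cm^3

Final answer: 89.2980 cm^3


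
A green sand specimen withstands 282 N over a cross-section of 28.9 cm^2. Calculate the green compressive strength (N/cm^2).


Formula: Compressive Strength = Force / Area
Strength = 282 N / 28.9 cm^2 = 9.7578 N/cm^2

Final answer: 9.7578 N/cm^2


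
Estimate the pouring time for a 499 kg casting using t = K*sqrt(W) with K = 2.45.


Formula: t = K * sqrt(W)
sqrt(W) = sqrt(499) = 22.33831
t = 2.45 * 22.33831 = 54.7289 s

54.7289 s


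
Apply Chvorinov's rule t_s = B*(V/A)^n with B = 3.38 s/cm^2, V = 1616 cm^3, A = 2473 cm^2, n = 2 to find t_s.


Formula: t_s = B * (V/A)^n  (Chvorinov's rule, n=2)
Modulus M = V/A = 1616/2473 = 0.653457 cm
M^2 = 0.653457^2 = 0.427006 cm^2
t_s = 3.38 * 0.427006 = 1.4433 s


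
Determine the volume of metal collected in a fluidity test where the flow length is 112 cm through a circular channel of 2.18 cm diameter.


Formula: V = pi * (d/2)^2 * L  (cylinder volume)
Radius = 2.18/2 = 1.09 cm
V = pi * 1.09^2 * 112 = 418.0429 cm^3

Final answer: 418.0429 cm^3


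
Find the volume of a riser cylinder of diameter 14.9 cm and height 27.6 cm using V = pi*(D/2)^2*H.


Formula: V = pi * (D/2)^2 * H  (cylinder volume)
Radius = D/2 = 14.9/2 = 7.45 cm
V = pi * 7.45^2 * 27.6 = 4812.5084 cm^3

4812.5084 cm^3


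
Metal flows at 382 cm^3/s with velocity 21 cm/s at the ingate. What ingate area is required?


Formula: A_ingate = Q / v  (continuity equation)
A = 382 cm^3/s / 21 cm/s = 18.1905 cm^2


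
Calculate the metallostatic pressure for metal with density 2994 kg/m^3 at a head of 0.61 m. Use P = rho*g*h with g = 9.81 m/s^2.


Formula: P = rho * g * h
rho * g = 2994 * 9.81 = 29371.14 N/m^3
P = 29371.14 * 0.61 = 17916.3954 Pa


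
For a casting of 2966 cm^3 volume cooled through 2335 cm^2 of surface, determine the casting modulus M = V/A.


Formula: Casting Modulus M = V / A
M = 2966 cm^3 / 2335 cm^2 = 1.2702 cm

Final answer: 1.2702 cm


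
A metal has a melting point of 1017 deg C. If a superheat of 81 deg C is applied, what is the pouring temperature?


Formula: T_pour = T_melt + Superheat
T_pour = 1017 + 81 = 1098 deg C

Answer: 1098 deg C


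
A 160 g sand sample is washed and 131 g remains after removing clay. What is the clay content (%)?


Formula: Clay% = (W_total - W_washed) / W_total * 100
Clay mass = 160 - 131 = 29 g
Clay% = 29 / 160 * 100 = 18.1250%

Final answer: 18.1250%


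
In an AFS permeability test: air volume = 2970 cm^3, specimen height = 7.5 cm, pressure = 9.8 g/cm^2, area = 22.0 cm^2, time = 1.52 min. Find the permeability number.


Formula: Permeability Number P = (V * H) / (p * A * t)
Numerator: V * H = 2970 * 7.5 = 22275.0
Denominator: p * A * t = 9.8 * 22.0 * 1.52 = 327.712
P = 22275.0 / 327.712 = 67.9713

Final answer: 67.9713


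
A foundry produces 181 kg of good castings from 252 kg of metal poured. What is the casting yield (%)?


Formula: Casting Yield = (W_good / W_total) * 100
Yield = (181 kg / 252 kg) * 100 = 71.8254%


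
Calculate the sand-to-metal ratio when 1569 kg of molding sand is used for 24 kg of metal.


Formula: Sand-to-Metal Ratio = W_sand / W_metal
Ratio = 1569 kg / 24 kg = 65.3750

65.3750


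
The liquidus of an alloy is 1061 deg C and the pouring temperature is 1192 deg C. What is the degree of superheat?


Formula: Superheat = T_pour - T_melt
Superheat = 1192 - 1061 = 131 deg C


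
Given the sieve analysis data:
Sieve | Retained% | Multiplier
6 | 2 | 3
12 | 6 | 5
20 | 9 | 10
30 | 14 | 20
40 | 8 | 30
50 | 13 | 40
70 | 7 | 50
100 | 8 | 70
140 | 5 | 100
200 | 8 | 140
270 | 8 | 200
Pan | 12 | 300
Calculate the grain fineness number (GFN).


Formula: GFN = sum(pct * multiplier) / sum(pct)
sum(pct * multiplier) = 8896
sum(pct) = 100
GFN = 8896 / 100 = 88.96

88.96


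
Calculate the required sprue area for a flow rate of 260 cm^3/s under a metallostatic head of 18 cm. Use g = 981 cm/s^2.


Formula: v = sqrt(2*g*h), A = Q/v
Velocity: v = sqrt(2 * 981 * 18) = sqrt(35316) = 187.9255 cm/s
Sprue area: A = Q / v = 260 / 187.9255 = 1.3835 cm^2

Answer: 1.3835 cm^2


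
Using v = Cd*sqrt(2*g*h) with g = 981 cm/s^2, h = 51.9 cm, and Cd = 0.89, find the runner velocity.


Formula: v = Cd * sqrt(2 * g * h)  (Torricelli with discharge coefficient)
2*g*h = 2 * 981 * 51.9 = 101827.8 cm^2/s^2
sqrt(101827.8) = 319.10469 cm/s
v = 0.89 * 319.10469 = 284.0032 cm/s

284.0032 cm/s


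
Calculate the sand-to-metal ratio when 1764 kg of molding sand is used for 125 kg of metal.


Formula: Sand-to-Metal Ratio = W_sand / W_metal
Ratio = 1764 kg / 125 kg = 14.1120

Final answer: 14.1120


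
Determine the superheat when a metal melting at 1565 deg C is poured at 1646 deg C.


Formula: Superheat = T_pour - T_melt
Superheat = 1646 - 1565 = 81 deg C

Answer: 81 deg C


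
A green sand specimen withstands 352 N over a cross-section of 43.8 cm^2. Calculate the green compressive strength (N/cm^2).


Formula: Compressive Strength = Force / Area
Strength = 352 N / 43.8 cm^2 = 8.0365 N/cm^2


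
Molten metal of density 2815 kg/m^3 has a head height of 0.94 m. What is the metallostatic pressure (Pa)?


Formula: P = rho * g * h
rho * g = 2815 * 9.81 = 27615.15 N/m^3
P = 27615.15 * 0.94 = 25958.2410 Pa


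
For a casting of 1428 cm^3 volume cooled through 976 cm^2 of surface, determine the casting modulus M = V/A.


Formula: Casting Modulus M = V / A
M = 1428 cm^3 / 976 cm^2 = 1.4631 cm


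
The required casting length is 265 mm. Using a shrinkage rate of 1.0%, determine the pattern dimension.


Formula: L_pattern = L_casting * (1 + shrinkage_rate/100)
Shrinkage factor = 1 + 1.0/100 = 1.01
L_pattern = 265 mm * 1.01 = 267.6500 mm


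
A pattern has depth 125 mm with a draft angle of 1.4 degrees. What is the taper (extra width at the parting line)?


Formula: taper = depth * tan(draft_angle)
tan(1.4 deg) = 0.0244395
taper = 125 mm * 0.0244395 = 3.0549 mm

Answer: 3.0549 mm


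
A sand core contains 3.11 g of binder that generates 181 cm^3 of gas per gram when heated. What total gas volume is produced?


Formula: V_gas = W_binder * gas_evolution_rate
V = 3.11 g * 181 cm^3/g = 562.9100 cm^3

Answer: 562.9100 cm^3


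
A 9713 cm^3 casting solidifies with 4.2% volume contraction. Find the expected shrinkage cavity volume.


Formula: V_shrink = V_casting * shrinkage_pct / 100
V_shrink = 9713 cm^3 * 4.2 / 100 = 407.9460 cm^3

Answer: 407.9460 cm^3


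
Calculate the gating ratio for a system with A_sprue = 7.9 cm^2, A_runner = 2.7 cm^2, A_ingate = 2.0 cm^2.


Sprue:Runner:Ingate = 1 : 2.7/7.9 : 2.0/7.9 = 1:0.34:0.25


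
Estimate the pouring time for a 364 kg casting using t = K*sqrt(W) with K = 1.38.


Formula: t = K * sqrt(W)
sqrt(W) = sqrt(364) = 19.07878
t = 1.38 * 19.07878 = 26.3287 s

26.3287 s


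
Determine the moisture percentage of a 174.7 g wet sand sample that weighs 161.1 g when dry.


Formula: MC = (W_wet - W_dry) / W_wet * 100
Water mass = 174.7 - 161.1 = 13.6 g
MC = 13.6 / 174.7 * 100 = 7.7848%

7.7848%


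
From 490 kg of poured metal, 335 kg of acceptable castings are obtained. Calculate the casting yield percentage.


Formula: Casting Yield = (W_good / W_total) * 100
Yield = (335 kg / 490 kg) * 100 = 68.3673%


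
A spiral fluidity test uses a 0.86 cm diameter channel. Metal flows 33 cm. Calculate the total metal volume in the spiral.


Formula: V = pi * (d/2)^2 * L  (cylinder volume)
Radius = 0.86/2 = 0.43 cm
V = pi * 0.43^2 * 33 = 19.1691 cm^3

Answer: 19.1691 cm^3


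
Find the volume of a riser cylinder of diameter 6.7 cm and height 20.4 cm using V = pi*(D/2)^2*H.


Formula: V = pi * (D/2)^2 * H  (cylinder volume)
Radius = D/2 = 6.7/2 = 3.35 cm
V = pi * 3.35^2 * 20.4 = 719.2331 cm^3

719.2331 cm^3


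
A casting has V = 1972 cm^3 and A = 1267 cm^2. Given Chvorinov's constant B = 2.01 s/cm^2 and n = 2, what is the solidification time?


Formula: t_s = B * (V/A)^n  (Chvorinov's rule, n=2)
Modulus M = V/A = 1972/1267 = 1.556433 cm
M^2 = 1.556433^2 = 2.422484 cm^2
t_s = 2.01 * 2.422484 = 4.8692 s


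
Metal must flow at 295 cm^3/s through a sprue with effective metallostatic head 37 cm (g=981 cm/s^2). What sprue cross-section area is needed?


Formula: v = sqrt(2*g*h), A = Q/v
Velocity: v = sqrt(2 * 981 * 37) = sqrt(72594) = 269.4327 cm/s
Sprue area: A = Q / v = 295 / 269.4327 = 1.0949 cm^2

1.0949 cm^2


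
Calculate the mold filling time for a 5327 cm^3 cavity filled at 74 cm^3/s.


Formula: t_fill = V_mold / Q_flow
t = 5327 cm^3 / 74 cm^3/s = 71.9865 s

Final answer: 71.9865 s


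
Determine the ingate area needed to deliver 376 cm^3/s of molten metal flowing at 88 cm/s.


Formula: A_ingate = Q / v  (continuity equation)
A = 376 cm^3/s / 88 cm/s = 4.2727 cm^2

Answer: 4.2727 cm^2


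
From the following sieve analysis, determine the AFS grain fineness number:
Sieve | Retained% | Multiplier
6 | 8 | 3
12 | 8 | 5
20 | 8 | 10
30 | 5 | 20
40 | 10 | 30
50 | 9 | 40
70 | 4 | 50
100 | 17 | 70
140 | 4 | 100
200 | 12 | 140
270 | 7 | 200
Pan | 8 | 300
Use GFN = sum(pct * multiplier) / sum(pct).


Formula: GFN = sum(pct * multiplier) / sum(pct)
sum(pct * multiplier) = 8174
sum(pct) = 100
GFN = 8174 / 100 = 81.74

Final answer: 81.74


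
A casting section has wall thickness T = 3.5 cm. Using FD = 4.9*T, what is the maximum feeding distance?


Formula: FD = 4.9 * T  (riser feeding-distance rule)
FD = 4.9 * 3.5 cm = 17.1500 cm

Final answer: 17.1500 cm


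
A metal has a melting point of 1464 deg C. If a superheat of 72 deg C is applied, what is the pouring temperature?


Formula: T_pour = T_melt + Superheat
T_pour = 1464 + 72 = 1536 deg C

Final answer: 1536 deg C


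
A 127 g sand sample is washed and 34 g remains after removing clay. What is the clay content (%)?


Formula: Clay% = (W_total - W_washed) / W_total * 100
Clay mass = 127 - 34 = 93 g
Clay% = 93 / 127 * 100 = 73.2283%

73.2283%


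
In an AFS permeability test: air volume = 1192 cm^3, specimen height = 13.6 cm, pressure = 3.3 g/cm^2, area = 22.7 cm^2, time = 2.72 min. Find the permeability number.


Formula: Permeability Number P = (V * H) / (p * A * t)
Numerator: V * H = 1192 * 13.6 = 16211.2
Denominator: p * A * t = 3.3 * 22.7 * 2.72 = 203.7552
P = 16211.2 / 203.7552 = 79.5621

79.5621


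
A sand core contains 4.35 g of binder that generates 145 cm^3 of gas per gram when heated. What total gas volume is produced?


Formula: V_gas = W_binder * gas_evolution_rate
V = 4.35 g * 145 cm^3/g = 630.7500 cm^3

630.7500 cm^3


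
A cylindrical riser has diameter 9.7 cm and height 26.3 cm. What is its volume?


Formula: V = pi * (D/2)^2 * H  (cylinder volume)
Radius = D/2 = 9.7/2 = 4.85 cm
V = pi * 4.85^2 * 26.3 = 1943.5204 cm^3

Final answer: 1943.5204 cm^3


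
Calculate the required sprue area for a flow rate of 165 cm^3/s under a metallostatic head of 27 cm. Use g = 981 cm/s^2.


Formula: v = sqrt(2*g*h), A = Q/v
Velocity: v = sqrt(2 * 981 * 27) = sqrt(52974) = 230.1608 cm/s
Sprue area: A = Q / v = 165 / 230.1608 = 0.7169 cm^2

Answer: 0.7169 cm^2


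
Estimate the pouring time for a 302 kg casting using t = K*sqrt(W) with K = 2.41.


Formula: t = K * sqrt(W)
sqrt(W) = sqrt(302) = 17.37815
t = 2.41 * 17.37815 = 41.8813 s


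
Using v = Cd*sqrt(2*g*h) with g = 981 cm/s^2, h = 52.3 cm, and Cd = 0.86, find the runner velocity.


Formula: v = Cd * sqrt(2 * g * h)  (Torricelli with discharge coefficient)
2*g*h = 2 * 981 * 52.3 = 102612.6 cm^2/s^2
sqrt(102612.6) = 320.33202 cm/s
v = 0.86 * 320.33202 = 275.4855 cm/s

Answer: 275.4855 cm/s


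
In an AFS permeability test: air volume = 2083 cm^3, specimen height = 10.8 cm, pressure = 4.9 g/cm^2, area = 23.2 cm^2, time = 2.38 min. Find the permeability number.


Formula: Permeability Number P = (V * H) / (p * A * t)
Numerator: V * H = 2083 * 10.8 = 22496.4
Denominator: p * A * t = 4.9 * 23.2 * 2.38 = 270.5584
P = 22496.4 / 270.5584 = 83.1480


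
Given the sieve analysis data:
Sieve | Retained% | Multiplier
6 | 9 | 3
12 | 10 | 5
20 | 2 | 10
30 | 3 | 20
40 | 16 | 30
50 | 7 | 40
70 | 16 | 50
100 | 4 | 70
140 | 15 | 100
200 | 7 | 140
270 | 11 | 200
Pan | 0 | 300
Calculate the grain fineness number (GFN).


Formula: GFN = sum(pct * multiplier) / sum(pct)
sum(pct * multiplier) = 6677
sum(pct) = 100
GFN = 6677 / 100 = 66.77

66.77


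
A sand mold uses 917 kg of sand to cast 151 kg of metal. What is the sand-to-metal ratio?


Formula: Sand-to-Metal Ratio = W_sand / W_metal
Ratio = 917 kg / 151 kg = 6.0728

Final answer: 6.0728


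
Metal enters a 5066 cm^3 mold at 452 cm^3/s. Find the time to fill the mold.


Formula: t_fill = V_mold / Q_flow
t = 5066 cm^3 / 452 cm^3/s = 11.2080 s


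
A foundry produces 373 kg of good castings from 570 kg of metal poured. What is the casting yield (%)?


Formula: Casting Yield = (W_good / W_total) * 100
Yield = (373 kg / 570 kg) * 100 = 65.4386%


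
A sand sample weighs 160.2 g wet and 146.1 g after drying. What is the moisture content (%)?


Formula: MC = (W_wet - W_dry) / W_wet * 100
Water mass = 160.2 - 146.1 = 14.1 g
MC = 14.1 / 160.2 * 100 = 8.8015%

8.8015%


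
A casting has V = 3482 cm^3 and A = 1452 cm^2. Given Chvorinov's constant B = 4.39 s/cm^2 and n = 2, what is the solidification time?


Formula: t_s = B * (V/A)^n  (Chvorinov's rule, n=2)
Modulus M = V/A = 3482/1452 = 2.398072 cm
M^2 = 2.398072^2 = 5.750749 cm^2
t_s = 4.39 * 5.750749 = 25.2458 s

Final answer: 25.2458 s


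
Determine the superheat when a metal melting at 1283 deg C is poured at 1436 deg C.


Formula: Superheat = T_pour - T_melt
Superheat = 1436 - 1283 = 153 deg C

153 deg C


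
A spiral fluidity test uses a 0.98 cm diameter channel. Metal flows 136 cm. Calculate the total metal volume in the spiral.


Formula: V = pi * (d/2)^2 * L  (cylinder volume)
Radius = 0.98/2 = 0.49 cm
V = pi * 0.49^2 * 136 = 102.5843 cm^3

Final answer: 102.5843 cm^3


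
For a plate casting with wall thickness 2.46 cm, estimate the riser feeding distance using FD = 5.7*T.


Formula: FD = 5.7 * T  (riser feeding-distance rule)
FD = 5.7 * 2.46 cm = 14.0220 cm

14.0220 cm


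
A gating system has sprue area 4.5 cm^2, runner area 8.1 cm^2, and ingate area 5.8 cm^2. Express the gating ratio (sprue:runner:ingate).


Sprue:Runner:Ingate = 1 : 8.1/4.5 : 5.8/4.5 = 1:1.80:1.29

Answer: 1:1.80:1.29


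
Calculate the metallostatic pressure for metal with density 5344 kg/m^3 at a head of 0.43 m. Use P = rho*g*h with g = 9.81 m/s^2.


Formula: P = rho * g * h
rho * g = 5344 * 9.81 = 52424.64 N/m^3
P = 52424.64 * 0.43 = 22542.5952 Pa

Answer: 22542.5952 Pa


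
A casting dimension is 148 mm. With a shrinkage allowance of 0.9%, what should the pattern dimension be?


Formula: L_pattern = L_casting * (1 + shrinkage_rate/100)
Shrinkage factor = 1 + 0.9/100 = 1.009
L_pattern = 148 mm * 1.009 = 149.3320 mm

Final answer: 149.3320 mm


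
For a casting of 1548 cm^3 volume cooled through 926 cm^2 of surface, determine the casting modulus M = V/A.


Formula: Casting Modulus M = V / A
M = 1548 cm^3 / 926 cm^2 = 1.6717 cm

Answer: 1.6717 cm


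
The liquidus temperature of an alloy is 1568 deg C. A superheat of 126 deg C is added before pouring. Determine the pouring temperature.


Formula: T_pour = T_melt + Superheat
T_pour = 1568 + 126 = 1694 deg C


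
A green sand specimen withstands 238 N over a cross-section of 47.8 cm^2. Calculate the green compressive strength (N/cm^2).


Formula: Compressive Strength = Force / Area
Strength = 238 N / 47.8 cm^2 = 4.9791 N/cm^2


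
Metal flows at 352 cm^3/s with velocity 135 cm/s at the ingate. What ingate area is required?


Formula: A_ingate = Q / v  (continuity equation)
A = 352 cm^3/s / 135 cm/s = 2.6074 cm^2

Final answer: 2.6074 cm^2


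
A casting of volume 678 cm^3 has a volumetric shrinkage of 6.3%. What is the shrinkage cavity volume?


Formula: V_shrink = V_casting * shrinkage_pct / 100
V_shrink = 678 cm^3 * 6.3 / 100 = 42.7140 cm^3

Answer: 42.7140 cm^3


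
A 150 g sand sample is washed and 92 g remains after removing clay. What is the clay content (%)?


Formula: Clay% = (W_total - W_washed) / W_total * 100
Clay mass = 150 - 92 = 58 g
Clay% = 58 / 150 * 100 = 38.6667%

38.6667%


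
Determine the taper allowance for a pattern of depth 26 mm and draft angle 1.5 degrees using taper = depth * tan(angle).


Formula: taper = depth * tan(draft_angle)
tan(1.5 deg) = 0.0261859
taper = 26 mm * 0.0261859 = 0.6808 mm

Final answer: 0.6808 mm


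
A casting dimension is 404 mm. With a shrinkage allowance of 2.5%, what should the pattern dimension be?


Formula: L_pattern = L_casting * (1 + shrinkage_rate/100)
Shrinkage factor = 1 + 2.5/100 = 1.025
L_pattern = 404 mm * 1.025 = 414.1000 mm

414.1000 mm


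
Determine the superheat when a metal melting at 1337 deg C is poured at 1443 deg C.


Formula: Superheat = T_pour - T_melt
Superheat = 1443 - 1337 = 106 deg C

106 deg C


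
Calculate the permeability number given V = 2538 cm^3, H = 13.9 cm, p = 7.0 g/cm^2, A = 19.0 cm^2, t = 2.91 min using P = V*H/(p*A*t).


Formula: Permeability Number P = (V * H) / (p * A * t)
Numerator: V * H = 2538 * 13.9 = 35278.2
Denominator: p * A * t = 7.0 * 19.0 * 2.91 = 387.03
P = 35278.2 / 387.03 = 91.1511


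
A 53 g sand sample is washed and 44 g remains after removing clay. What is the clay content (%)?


Formula: Clay% = (W_total - W_washed) / W_total * 100
Clay mass = 53 - 44 = 9 g
Clay% = 9 / 53 * 100 = 16.9811%

Final answer: 16.9811%


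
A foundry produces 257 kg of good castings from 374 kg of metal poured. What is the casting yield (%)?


Formula: Casting Yield = (W_good / W_total) * 100
Yield = (257 kg / 374 kg) * 100 = 68.7166%

68.7166%


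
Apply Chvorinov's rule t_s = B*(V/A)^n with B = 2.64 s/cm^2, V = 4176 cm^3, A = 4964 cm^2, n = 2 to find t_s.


Formula: t_s = B * (V/A)^n  (Chvorinov's rule, n=2)
Modulus M = V/A = 4176/4964 = 0.841257 cm
M^2 = 0.841257^2 = 0.707713 cm^2
t_s = 2.64 * 0.707713 = 1.8684 s

Final answer: 1.8684 s


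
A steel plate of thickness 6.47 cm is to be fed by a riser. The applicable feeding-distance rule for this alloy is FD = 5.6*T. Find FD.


Formula: FD = 5.6 * T  (riser feeding-distance rule)
FD = 5.6 * 6.47 cm = 36.2320 cm

Answer: 36.2320 cm


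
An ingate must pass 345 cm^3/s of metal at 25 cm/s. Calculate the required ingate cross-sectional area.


Formula: A_ingate = Q / v  (continuity equation)
A = 345 cm^3/s / 25 cm/s = 13.8000 cm^2


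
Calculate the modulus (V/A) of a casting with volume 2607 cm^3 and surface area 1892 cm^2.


Formula: Casting Modulus M = V / A
M = 2607 cm^3 / 1892 cm^2 = 1.3779 cm

Final answer: 1.3779 cm


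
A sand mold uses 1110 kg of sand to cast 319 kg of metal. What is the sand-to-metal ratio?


Formula: Sand-to-Metal Ratio = W_sand / W_metal
Ratio = 1110 kg / 319 kg = 3.4796

3.4796


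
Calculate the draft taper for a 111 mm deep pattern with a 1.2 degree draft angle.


Formula: taper = depth * tan(draft_angle)
tan(1.2 deg) = 0.0209470
taper = 111 mm * 0.0209470 = 2.3251 mm


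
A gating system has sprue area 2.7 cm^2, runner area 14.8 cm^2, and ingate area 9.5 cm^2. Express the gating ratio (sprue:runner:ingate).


Sprue:Runner:Ingate = 1 : 14.8/2.7 : 9.5/2.7 = 1:5.48:3.52


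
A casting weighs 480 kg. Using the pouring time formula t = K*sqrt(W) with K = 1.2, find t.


Formula: t = K * sqrt(W)
sqrt(W) = sqrt(480) = 21.90890
t = 1.2 * 21.90890 = 26.2907 s

Final answer: 26.2907 s


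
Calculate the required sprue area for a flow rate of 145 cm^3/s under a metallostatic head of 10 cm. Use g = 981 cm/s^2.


Formula: v = sqrt(2*g*h), A = Q/v
Velocity: v = sqrt(2 * 981 * 10) = sqrt(19620) = 140.0714 cm/s
Sprue area: A = Q / v = 145 / 140.0714 = 1.0352 cm^2

1.0352 cm^2


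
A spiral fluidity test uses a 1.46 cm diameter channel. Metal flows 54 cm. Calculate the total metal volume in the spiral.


Formula: V = pi * (d/2)^2 * L  (cylinder volume)
Radius = 1.46/2 = 0.73 cm
V = pi * 0.73^2 * 54 = 90.4044 cm^3

90.4044 cm^3


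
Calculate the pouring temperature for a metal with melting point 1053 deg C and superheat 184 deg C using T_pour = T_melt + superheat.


Formula: T_pour = T_melt + Superheat
T_pour = 1053 + 184 = 1237 deg C

Answer: 1237 deg C


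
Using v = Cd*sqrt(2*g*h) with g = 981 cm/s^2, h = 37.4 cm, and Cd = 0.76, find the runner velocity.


Formula: v = Cd * sqrt(2 * g * h)  (Torricelli with discharge coefficient)
2*g*h = 2 * 981 * 37.4 = 73378.8 cm^2/s^2
sqrt(73378.8) = 270.88522 cm/s
v = 0.76 * 270.88522 = 205.8728 cm/s


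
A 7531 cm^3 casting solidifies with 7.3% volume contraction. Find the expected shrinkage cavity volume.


Formula: V_shrink = V_casting * shrinkage_pct / 100
V_shrink = 7531 cm^3 * 7.3 / 100 = 549.7630 cm^3

Final answer: 549.7630 cm^3


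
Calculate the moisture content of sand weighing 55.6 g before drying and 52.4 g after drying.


Formula: MC = (W_wet - W_dry) / W_wet * 100
Water mass = 55.6 - 52.4 = 3.2 g
MC = 3.2 / 55.6 * 100 = 5.7554%

Final answer: 5.7554%


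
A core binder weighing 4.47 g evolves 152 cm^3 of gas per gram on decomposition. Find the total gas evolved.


Formula: V_gas = W_binder * gas_evolution_rate
V = 4.47 g * 152 cm^3/g = 679.4400 cm^3


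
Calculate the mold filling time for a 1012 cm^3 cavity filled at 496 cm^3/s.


Formula: t_fill = V_mold / Q_flow
t = 1012 cm^3 / 496 cm^3/s = 2.0403 s

Answer: 2.0403 s


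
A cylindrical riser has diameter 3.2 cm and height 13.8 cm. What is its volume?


Formula: V = pi * (D/2)^2 * H  (cylinder volume)
Radius = D/2 = 3.2/2 = 1.6 cm
V = pi * 1.6^2 * 13.8 = 110.9862 cm^3

Answer: 110.9862 cm^3


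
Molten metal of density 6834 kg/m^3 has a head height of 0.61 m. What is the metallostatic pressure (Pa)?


Formula: P = rho * g * h
rho * g = 6834 * 9.81 = 67041.54 N/m^3
P = 67041.54 * 0.61 = 40895.3394 Pa

Answer: 40895.3394 Pa


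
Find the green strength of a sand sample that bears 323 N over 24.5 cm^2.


Formula: Compressive Strength = Force / Area
Strength = 323 N / 24.5 cm^2 = 13.1837 N/cm^2

Answer: 13.1837 N/cm^2


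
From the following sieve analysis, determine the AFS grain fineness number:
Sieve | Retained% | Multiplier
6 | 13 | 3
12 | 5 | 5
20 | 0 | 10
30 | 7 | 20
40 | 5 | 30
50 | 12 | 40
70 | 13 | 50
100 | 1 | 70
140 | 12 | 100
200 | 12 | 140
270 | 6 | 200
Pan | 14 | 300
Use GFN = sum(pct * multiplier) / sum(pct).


Formula: GFN = sum(pct * multiplier) / sum(pct)
sum(pct * multiplier) = 9834
sum(pct) = 100
GFN = 9834 / 100 = 98.34

Answer: 98.34


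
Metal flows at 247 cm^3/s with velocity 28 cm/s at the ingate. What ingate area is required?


Formula: A_ingate = Q / v  (continuity equation)
A = 247 cm^3/s / 28 cm/s = 8.8214 cm^2

Answer: 8.8214 cm^2


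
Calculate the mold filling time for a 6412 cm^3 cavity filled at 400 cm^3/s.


Formula: t_fill = V_mold / Q_flow
t = 6412 cm^3 / 400 cm^3/s = 16.0300 s

16.0300 s


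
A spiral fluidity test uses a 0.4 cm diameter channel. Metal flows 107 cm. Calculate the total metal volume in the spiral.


Formula: V = pi * (d/2)^2 * L  (cylinder volume)
Radius = 0.4/2 = 0.2 cm
V = pi * 0.2^2 * 107 = 13.4460 cm^3

13.4460 cm^3


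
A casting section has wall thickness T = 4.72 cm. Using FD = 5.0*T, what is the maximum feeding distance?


Formula: FD = 5.0 * T  (riser feeding-distance rule)
FD = 5.0 * 4.72 cm = 23.6000 cm

Final answer: 23.6000 cm


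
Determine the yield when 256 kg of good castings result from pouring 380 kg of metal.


Formula: Casting Yield = (W_good / W_total) * 100
Yield = (256 kg / 380 kg) * 100 = 67.3684%

Final answer: 67.3684%


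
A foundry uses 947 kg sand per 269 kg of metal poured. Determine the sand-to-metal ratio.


Formula: Sand-to-Metal Ratio = W_sand / W_metal
Ratio = 947 kg / 269 kg = 3.5204

Answer: 3.5204


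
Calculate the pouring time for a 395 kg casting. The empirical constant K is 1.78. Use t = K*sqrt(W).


Formula: t = K * sqrt(W)
sqrt(W) = sqrt(395) = 19.87461
t = 1.78 * 19.87461 = 35.3768 s

Answer: 35.3768 s


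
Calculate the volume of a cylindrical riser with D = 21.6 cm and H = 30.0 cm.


Formula: V = pi * (D/2)^2 * H  (cylinder volume)
Radius = D/2 = 21.6/2 = 10.8 cm
V = pi * 10.8^2 * 30.0 = 10993.0610 cm^3

10993.0610 cm^3


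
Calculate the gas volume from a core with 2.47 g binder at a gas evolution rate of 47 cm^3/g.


Formula: V_gas = W_binder * gas_evolution_rate
V = 2.47 g * 47 cm^3/g = 116.0900 cm^3

Final answer: 116.0900 cm^3


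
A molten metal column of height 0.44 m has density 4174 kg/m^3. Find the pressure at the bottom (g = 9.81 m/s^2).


Formula: P = rho * g * h
rho * g = 4174 * 9.81 = 40946.94 N/m^3
P = 40946.94 * 0.44 = 18016.6536 Pa

18016.6536 Pa


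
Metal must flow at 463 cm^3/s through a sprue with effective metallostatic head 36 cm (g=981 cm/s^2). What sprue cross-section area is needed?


Formula: v = sqrt(2*g*h), A = Q/v
Velocity: v = sqrt(2 * 981 * 36) = sqrt(70632) = 265.7668 cm/s
Sprue area: A = Q / v = 463 / 265.7668 = 1.7421 cm^2


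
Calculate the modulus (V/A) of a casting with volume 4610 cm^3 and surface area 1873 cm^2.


Formula: Casting Modulus M = V / A
M = 4610 cm^3 / 1873 cm^2 = 2.4613 cm

Answer: 2.4613 cm


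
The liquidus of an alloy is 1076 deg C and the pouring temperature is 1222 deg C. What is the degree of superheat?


Formula: Superheat = T_pour - T_melt
Superheat = 1222 - 1076 = 146 deg C

146 deg C


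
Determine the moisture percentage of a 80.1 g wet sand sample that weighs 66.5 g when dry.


Formula: MC = (W_wet - W_dry) / W_wet * 100
Water mass = 80.1 - 66.5 = 13.6 g
MC = 13.6 / 80.1 * 100 = 16.9788%


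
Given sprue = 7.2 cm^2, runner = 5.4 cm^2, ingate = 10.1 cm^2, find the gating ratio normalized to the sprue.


Sprue:Runner:Ingate = 1 : 5.4/7.2 : 10.1/7.2 = 1:0.75:1.40


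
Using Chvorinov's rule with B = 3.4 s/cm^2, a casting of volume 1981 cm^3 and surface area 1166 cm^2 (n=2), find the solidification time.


Formula: t_s = B * (V/A)^n  (Chvorinov's rule, n=2)
Modulus M = V/A = 1981/1166 = 1.698971 cm
M^2 = 1.698971^2 = 2.886502 cm^2
t_s = 3.4 * 2.886502 = 9.8141 s


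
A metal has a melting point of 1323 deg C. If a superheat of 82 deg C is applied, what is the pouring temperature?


Formula: T_pour = T_melt + Superheat
T_pour = 1323 + 82 = 1405 deg C

1405 deg C


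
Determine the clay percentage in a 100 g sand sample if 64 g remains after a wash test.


Formula: Clay% = (W_total - W_washed) / W_total * 100
Clay mass = 100 - 64 = 36 g
Clay% = 36 / 100 * 100 = 36.0000%


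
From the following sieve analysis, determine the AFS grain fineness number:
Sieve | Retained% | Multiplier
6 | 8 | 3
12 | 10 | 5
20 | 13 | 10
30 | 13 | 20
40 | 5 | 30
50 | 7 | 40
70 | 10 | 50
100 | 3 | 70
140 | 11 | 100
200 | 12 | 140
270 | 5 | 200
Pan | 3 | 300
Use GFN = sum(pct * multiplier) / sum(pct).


Formula: GFN = sum(pct * multiplier) / sum(pct)
sum(pct * multiplier) = 6284
sum(pct) = 100
GFN = 6284 / 100 = 62.84

Final answer: 62.84


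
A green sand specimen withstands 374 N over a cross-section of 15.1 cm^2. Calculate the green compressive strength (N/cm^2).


Formula: Compressive Strength = Force / Area
Strength = 374 N / 15.1 cm^2 = 24.7682 N/cm^2

24.7682 N/cm^2


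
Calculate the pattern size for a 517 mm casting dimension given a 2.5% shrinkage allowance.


Formula: L_pattern = L_casting * (1 + shrinkage_rate/100)
Shrinkage factor = 1 + 2.5/100 = 1.025
L_pattern = 517 mm * 1.025 = 529.9250 mm

Final answer: 529.9250 mm


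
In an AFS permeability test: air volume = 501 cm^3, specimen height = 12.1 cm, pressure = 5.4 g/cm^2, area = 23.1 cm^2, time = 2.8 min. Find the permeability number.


Formula: Permeability Number P = (V * H) / (p * A * t)
Numerator: V * H = 501 * 12.1 = 6062.1
Denominator: p * A * t = 5.4 * 23.1 * 2.8 = 349.272
P = 6062.1 / 349.272 = 17.3564

Final answer: 17.3564


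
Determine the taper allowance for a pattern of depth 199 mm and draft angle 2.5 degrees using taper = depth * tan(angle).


Formula: taper = depth * tan(draft_angle)
tan(2.5 deg) = 0.0436609
taper = 199 mm * 0.0436609 = 8.6885 mm

Answer: 8.6885 mm


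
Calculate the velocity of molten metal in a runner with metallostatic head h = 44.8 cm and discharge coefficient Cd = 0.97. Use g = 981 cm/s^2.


Formula: v = Cd * sqrt(2 * g * h)  (Torricelli with discharge coefficient)
2*g*h = 2 * 981 * 44.8 = 87897.6 cm^2/s^2
sqrt(87897.6) = 296.47529 cm/s
v = 0.97 * 296.47529 = 287.5810 cm/s

287.5810 cm/s


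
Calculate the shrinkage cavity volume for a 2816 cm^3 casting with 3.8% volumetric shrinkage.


Formula: V_shrink = V_casting * shrinkage_pct / 100
V_shrink = 2816 cm^3 * 3.8 / 100 = 107.0080 cm^3

Answer: 107.0080 cm^3


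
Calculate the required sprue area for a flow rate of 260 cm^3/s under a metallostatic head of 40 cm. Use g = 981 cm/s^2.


Formula: v = sqrt(2*g*h), A = Q/v
Velocity: v = sqrt(2 * 981 * 40) = sqrt(78480) = 280.1428 cm/s
Sprue area: A = Q / v = 260 / 280.1428 = 0.9281 cm^2

Answer: 0.9281 cm^2


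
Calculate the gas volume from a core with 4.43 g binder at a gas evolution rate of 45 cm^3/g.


Formula: V_gas = W_binder * gas_evolution_rate
V = 4.43 g * 45 cm^3/g = 199.3500 cm^3

199.3500 cm^3
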